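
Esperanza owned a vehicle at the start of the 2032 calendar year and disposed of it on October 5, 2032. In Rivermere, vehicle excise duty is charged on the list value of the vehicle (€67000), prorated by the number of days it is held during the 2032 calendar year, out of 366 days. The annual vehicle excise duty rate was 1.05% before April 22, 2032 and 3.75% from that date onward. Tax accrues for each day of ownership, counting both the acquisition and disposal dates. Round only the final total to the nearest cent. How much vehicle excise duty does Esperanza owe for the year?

January 1 – April 21, 2032: 112 days at 1.05% → €67000 × 1.05% × 112/366 = €215.2787
April 22 – October 5, 2032: 167 days at 3.75% → €67000 × 3.75% × 167/366 = €1146.4139
Total = €1361.6926

€1361.69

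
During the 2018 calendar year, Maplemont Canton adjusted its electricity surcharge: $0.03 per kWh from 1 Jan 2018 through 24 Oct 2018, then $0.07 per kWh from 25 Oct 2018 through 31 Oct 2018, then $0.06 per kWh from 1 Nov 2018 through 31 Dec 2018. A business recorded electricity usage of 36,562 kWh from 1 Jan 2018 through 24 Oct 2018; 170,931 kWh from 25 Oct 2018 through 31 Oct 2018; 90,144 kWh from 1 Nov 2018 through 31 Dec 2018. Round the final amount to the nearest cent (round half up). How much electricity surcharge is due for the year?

$18,470.67

1 Jan – 24 Oct 2018: 36,562 kWh at $0.03/kWh → $1,096.86
25 Oct – 31 Oct 2018: 170,931 kWh at $0.07/kWh → $11,965.17
1 Nov – 31 Dec 2018: 90,144 kWh at $0.06/kWh → $5,408.64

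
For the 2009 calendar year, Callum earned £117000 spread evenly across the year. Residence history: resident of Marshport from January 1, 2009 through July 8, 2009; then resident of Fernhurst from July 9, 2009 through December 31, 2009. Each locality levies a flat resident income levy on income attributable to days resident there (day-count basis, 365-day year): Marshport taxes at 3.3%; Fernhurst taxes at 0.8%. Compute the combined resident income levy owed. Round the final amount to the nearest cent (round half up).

£2450.59

Marshport, January 1 – July 8, 2009: 189 days → £117000 × 3.3% × 189/365 = £1999.2575
Fernhurst, July 9 – December 31, 2009: 176 days → £117000 × 0.8% × 176/365 = £451.3315
Total = £2450.5890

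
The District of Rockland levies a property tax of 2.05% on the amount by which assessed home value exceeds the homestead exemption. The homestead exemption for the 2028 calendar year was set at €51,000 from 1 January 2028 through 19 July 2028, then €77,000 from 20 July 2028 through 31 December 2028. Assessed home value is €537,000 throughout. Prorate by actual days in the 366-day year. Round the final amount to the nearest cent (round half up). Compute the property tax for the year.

1 January – 19 July 2028: 201 days, exemption €51,000 → (€537,000 − €51,000) × 2.05% × 201/366 = €5,471.4836
20 July – 31 December 2028: 165 days, exemption €77,000 → (€537,000 − €77,000) × 2.05% × 165/366 = €4,251.2295
Total = €9,722.7131

€9,722.71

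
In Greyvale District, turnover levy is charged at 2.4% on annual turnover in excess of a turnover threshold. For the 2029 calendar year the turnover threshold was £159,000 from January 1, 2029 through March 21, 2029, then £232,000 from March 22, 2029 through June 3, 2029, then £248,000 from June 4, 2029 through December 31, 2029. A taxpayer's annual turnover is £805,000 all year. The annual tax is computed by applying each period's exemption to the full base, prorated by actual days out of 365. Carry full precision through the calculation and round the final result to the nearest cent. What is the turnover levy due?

January 1 – March 21, 2029: 80 days, exemption £159,000 → (£805,000 − £159,000) × 2.4% × 80/365 = £3,398.1370
March 22 – June 3, 2029: 74 days, exemption £232,000 → (£805,000 − £232,000) × 2.4% × 74/365 = £2,788.0767
June 4 – December 31, 2029: 211 days, exemption £248,000 → (£805,000 − £248,000) × 2.4% × 211/365 = £7,727.8027
Total = £13,914.0164

£13,914.02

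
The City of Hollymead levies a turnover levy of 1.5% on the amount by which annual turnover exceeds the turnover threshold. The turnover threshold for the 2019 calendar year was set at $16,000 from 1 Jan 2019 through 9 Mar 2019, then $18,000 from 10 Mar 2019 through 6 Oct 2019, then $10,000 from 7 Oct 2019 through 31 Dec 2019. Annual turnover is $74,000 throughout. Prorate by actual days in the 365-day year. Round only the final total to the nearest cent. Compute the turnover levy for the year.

$873.86

1 Jan – 9 Mar 2019: 68 days, exemption $16,000 → ($74,000 − $16,000) × 1.5% × 68/365 = $162.0822
10 Mar – 6 Oct 2019: 211 days, exemption $18,000 → ($74,000 − $18,000) × 1.5% × 211/365 = $485.5890
7 Oct – 31 Dec 2019: 86 days, exemption $10,000 → ($74,000 − $10,000) × 1.5% × 86/365 = $226.1918
Total = $873.8630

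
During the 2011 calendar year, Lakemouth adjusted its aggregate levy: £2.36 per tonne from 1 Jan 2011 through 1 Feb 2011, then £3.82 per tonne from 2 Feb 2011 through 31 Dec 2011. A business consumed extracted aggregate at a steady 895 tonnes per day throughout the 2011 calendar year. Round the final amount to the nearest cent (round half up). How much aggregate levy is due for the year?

1 Jan – 1 Feb 2011: 32 days × 895 tonnes/day = 28,640 tonnes at £2.36/tonne → £67,590.40
2 Feb – 31 Dec 2011: 333 days × 895 tonnes/day = 298,035 tonnes at £3.82/tonne → £1,138,493.70

£1,206,084.10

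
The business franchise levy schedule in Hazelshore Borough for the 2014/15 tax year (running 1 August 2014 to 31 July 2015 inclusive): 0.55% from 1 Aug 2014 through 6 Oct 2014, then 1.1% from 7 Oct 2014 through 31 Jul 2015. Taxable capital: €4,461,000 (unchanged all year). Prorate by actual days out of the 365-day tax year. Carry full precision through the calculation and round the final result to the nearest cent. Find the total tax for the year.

€44,567.22

1 Aug – 6 Oct 2014: 67 days at 0.55% → €4,461,000 × 0.55% × 67/365 = €4,503.7767
7 Oct 2014 – 31 Jul 2015: 298 days at 1.1% → €4,461,000 × 1.1% × 298/365 = €40,063.4466
Total = €44,567.2233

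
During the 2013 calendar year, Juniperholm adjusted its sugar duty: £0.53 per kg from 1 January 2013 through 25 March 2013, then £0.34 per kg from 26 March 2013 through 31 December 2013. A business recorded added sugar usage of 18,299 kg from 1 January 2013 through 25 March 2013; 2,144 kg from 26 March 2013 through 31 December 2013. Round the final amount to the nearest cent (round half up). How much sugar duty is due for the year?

£10,427.43

1 January – 25 March 2013: 18,299 kg at £0.53/kg → £9,698.47
26 March – 31 December 2013: 2,144 kg at £0.34/kg → £728.96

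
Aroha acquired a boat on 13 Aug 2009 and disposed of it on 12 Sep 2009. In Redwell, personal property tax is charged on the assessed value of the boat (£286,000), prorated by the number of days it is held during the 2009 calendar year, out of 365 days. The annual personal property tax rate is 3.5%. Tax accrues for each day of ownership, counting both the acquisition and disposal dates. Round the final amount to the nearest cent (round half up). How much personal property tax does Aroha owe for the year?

Days held (13 Aug – 12 Sep 2009): 31 out of 365
Tax = £286,000 × 3.5% × 31/365 = £850.1644

£850.16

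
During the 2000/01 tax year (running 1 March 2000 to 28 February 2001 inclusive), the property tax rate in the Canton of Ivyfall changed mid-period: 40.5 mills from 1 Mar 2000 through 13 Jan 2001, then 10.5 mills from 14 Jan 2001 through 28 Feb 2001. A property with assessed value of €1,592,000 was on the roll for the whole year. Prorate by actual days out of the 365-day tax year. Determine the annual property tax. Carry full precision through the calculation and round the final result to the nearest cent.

€58,456.93

1 Mar 2000 – 13 Jan 2001: 319 days at 40.5 mills → €1,592,000 × 4.05% × 319/365 = €56,350.2575
14 Jan – 28 Feb 2001: 46 days at 10.5 mills → €1,592,000 × 1.05% × 46/365 = €2,106.6740
Total = €58,456.9315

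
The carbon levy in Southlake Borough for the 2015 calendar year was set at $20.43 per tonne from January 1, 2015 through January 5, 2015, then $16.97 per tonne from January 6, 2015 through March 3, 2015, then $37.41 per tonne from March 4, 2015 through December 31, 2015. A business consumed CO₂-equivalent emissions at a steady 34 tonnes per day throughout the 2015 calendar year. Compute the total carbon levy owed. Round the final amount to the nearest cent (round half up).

$421,758.78

January 1 – January 5, 2015: 5 days × 34 tonnes/day = 170 tonnes at $20.43/tonne → $3,473.10
January 6 – March 3, 2015: 57 days × 34 tonnes/day = 1,938 tonnes at $16.97/tonne → $32,887.86
March 4 – December 31, 2015: 303 days × 34 tonnes/day = 10,302 tonnes at $37.41/tonne → $385,397.82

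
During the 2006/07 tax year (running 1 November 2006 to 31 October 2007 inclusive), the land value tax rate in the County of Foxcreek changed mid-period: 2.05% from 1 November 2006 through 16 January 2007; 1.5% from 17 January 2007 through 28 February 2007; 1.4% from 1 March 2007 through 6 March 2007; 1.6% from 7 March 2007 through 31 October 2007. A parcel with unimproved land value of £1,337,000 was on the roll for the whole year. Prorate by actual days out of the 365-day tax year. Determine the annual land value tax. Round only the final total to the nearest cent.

1 November 2006 – 16 January 2007: 77 days at 2.05% → £1,337,000 × 2.05% × 77/365 = £5,782.0671
17 January – 28 February 2007: 43 days at 1.5% → £1,337,000 × 1.5% × 43/365 = £2,362.6438
1 March – 6 March 2007: 6 days at 1.4% → £1,337,000 × 1.4% × 6/365 = £307.6932
7 March – 31 October 2007: 239 days at 1.6% → £1,337,000 × 1.6% × 239/365 = £14,007.3644
Total = £22,459.7685

£22,459.77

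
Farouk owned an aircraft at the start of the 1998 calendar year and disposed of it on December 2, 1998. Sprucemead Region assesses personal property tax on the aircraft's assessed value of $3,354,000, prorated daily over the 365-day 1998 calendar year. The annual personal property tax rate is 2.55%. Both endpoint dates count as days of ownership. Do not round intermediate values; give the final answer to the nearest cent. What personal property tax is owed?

Days held (January 1 – December 2, 1998): 336 out of 365
Tax = $3,354,000 × 2.55% × 336/365 = $78,731.7041

$78,731.70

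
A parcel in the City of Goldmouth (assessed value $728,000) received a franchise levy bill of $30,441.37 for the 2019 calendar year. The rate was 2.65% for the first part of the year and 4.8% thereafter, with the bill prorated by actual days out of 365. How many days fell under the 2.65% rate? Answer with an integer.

Let d = days at the first rate; then 365 − d days at the second rate.
$728,000 × [2.65%·d + 4.8%·(365−d)] / 365 = $30,441.37
Solving gives d = 105, so the new rate took effect on April 16, 2019.

105 days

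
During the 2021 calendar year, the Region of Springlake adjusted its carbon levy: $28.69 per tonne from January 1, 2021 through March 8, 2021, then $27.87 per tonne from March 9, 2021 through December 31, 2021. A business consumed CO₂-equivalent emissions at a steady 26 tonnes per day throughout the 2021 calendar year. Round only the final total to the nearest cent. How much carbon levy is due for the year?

January 1 – March 8, 2021: 67 days × 26 tonnes/day = 1,742 tonnes at $28.69/tonne → $49977.98
March 9 – December 31, 2021: 298 days × 26 tonnes/day = 7,748 tonnes at $27.87/tonne → $215936.76

$265914.74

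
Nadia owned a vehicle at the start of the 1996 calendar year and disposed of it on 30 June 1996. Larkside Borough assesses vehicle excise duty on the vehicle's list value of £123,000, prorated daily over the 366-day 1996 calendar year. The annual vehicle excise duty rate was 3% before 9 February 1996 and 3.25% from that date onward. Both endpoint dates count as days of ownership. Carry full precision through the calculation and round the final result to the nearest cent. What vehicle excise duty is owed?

£1,955.06

1 January – 8 February 1996: 39 days at 3% → £123,000 × 3% × 39/366 = £393.1967
9 February – 30 June 1996: 143 days at 3.25% → £123,000 × 3.25% × 143/366 = £1,561.8648
Total = £1,955.0615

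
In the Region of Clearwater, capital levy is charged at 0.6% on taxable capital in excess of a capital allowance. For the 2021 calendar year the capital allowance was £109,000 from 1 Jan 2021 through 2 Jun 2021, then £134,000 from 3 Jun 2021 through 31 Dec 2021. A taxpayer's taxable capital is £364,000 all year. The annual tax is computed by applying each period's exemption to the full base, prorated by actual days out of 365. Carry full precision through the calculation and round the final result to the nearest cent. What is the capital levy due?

1 Jan – 2 Jun 2021: 153 days, exemption £109,000 → (£364,000 − £109,000) × 0.6% × 153/365 = £641.3425
3 Jun – 31 Dec 2021: 212 days, exemption £134,000 → (£364,000 − £134,000) × 0.6% × 212/365 = £801.5342
Total = £1,442.8767

£1,442.88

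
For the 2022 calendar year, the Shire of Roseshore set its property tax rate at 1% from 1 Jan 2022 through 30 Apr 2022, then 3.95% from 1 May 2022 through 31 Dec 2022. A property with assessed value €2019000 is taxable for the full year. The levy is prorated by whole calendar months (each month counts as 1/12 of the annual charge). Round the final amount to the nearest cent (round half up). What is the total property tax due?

1 Jan – 30 Apr 2022: 4 months at 1% → €2019000 × 1% × 4/12 = €6730.0000
1 May – 31 Dec 2022: 8 months at 3.95% → €2019000 × 3.95% × 8/12 = €53167.0000
Total = €59897.0000

€59897.00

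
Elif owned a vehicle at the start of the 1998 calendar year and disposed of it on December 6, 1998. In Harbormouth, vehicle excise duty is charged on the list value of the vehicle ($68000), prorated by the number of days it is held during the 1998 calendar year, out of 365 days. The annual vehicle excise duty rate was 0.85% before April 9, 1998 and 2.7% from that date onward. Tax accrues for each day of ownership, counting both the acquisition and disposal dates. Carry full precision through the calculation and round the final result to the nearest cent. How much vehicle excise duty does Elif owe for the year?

$1372.48

January 1 – April 8, 1998: 98 days at 0.85% → $68000 × 0.85% × 98/365 = $155.1890
April 9 – December 6, 1998: 242 days at 2.7% → $68000 × 2.7% × 242/365 = $1217.2932
Total = $1372.4822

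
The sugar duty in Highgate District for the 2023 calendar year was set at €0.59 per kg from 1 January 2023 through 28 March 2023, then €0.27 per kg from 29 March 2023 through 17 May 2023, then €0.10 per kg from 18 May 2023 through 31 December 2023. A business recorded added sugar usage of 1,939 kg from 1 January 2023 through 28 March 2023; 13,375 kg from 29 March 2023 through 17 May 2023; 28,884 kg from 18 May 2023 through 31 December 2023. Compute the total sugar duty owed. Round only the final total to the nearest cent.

€7643.66

1 January – 28 March 2023: 1,939 kg at €0.59/kg → €1144.01
29 March – 17 May 2023: 13,375 kg at €0.27/kg → €3611.25
18 May – 31 December 2023: 28,884 kg at €0.10/kg → €2888.40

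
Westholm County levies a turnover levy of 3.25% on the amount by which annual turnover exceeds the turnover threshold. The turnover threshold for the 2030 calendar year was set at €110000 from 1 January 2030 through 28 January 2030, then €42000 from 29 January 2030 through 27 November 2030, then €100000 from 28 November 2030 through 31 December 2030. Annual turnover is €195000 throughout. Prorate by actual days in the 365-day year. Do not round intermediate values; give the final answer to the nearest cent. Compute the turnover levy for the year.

1 January – 28 January 2030: 28 days, exemption €110000 → (€195000 − €110000) × 3.25% × 28/365 = €211.9178
29 January – 27 November 2030: 303 days, exemption €42000 → (€195000 − €42000) × 3.25% × 303/365 = €4127.8562
28 November – 31 December 2030: 34 days, exemption €100000 → (€195000 − €100000) × 3.25% × 34/365 = €287.6027
Total = €4627.3767

€4627.38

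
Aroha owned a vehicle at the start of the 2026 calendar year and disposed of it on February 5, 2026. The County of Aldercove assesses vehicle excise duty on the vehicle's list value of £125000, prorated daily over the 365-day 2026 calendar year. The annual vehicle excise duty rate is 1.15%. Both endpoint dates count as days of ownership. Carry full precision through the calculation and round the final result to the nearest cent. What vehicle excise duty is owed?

Days held (January 1 – February 5, 2026): 36 out of 365
Tax = £125000 × 1.15% × 36/365 = £141.7808

£141.78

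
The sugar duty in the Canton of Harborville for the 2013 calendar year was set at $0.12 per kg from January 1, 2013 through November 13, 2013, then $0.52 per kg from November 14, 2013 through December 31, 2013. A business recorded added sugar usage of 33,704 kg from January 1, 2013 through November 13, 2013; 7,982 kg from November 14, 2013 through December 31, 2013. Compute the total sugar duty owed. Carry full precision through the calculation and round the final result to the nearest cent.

$8,195.12

January 1 – November 13, 2013: 33,704 kg at $0.12/kg → $4,044.48
November 14 – December 31, 2013: 7,982 kg at $0.52/kg → $4,150.64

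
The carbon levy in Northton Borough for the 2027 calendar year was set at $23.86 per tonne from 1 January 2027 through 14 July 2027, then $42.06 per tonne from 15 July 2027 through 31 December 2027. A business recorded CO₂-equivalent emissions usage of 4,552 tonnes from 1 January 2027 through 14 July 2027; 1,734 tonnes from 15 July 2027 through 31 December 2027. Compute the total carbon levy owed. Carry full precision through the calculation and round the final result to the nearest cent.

$181542.76

1 January – 14 July 2027: 4,552 tonnes at $23.86/tonne → $108610.72
15 July – 31 December 2027: 1,734 tonnes at $42.06/tonne → $72932.04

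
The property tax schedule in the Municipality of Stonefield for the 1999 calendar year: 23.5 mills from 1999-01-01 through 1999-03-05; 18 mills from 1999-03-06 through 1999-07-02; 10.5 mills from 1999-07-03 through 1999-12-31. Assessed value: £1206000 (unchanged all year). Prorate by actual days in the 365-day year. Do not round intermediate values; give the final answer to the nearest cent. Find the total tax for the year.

1999-01-01 to 1999-03-05: 64 days at 23.5 mills → £1206000 × 2.35% × 64/365 = £4969.3808
1999-03-06 to 1999-07-02: 119 days at 18 mills → £1206000 × 1.8% × 119/365 = £7077.4027
1999-07-03 to 1999-12-31: 182 days at 10.5 mills → £1206000 × 1.05% × 182/365 = £6314.1534
Total = £18360.9370

£18360.94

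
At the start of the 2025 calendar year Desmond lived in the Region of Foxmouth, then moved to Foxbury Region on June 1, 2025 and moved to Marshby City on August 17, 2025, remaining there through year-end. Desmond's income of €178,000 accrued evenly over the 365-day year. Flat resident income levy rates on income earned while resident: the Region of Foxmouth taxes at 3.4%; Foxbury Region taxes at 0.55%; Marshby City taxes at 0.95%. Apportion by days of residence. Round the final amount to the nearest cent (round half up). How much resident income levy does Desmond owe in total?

The Region of Foxmouth, January 1 – May 31, 2025: 151 days → €178,000 × 3.4% × 151/365 = €2,503.7041
Foxbury Region, June 1 – August 16, 2025: 77 days → €178,000 × 0.55% × 77/365 = €206.5288
Marshby City, August 17 – December 31, 2025: 137 days → €178,000 × 0.95% × 137/365 = €634.7041
Total = €3,344.9370

€3,344.94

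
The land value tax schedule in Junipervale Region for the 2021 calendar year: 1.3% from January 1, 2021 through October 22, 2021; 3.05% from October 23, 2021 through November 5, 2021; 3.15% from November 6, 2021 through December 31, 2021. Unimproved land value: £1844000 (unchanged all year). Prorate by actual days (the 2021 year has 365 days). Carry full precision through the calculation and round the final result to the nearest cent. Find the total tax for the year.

£30443.68

January 1 – October 22, 2021: 295 days at 1.3% → £1844000 × 1.3% × 295/365 = £19374.6301
October 23 – November 5, 2021: 14 days at 3.05% → £1844000 × 3.05% × 14/365 = £2157.2274
November 6 – December 31, 2021: 56 days at 3.15% → £1844000 × 3.15% × 56/365 = £8911.8247
Total = £30443.6822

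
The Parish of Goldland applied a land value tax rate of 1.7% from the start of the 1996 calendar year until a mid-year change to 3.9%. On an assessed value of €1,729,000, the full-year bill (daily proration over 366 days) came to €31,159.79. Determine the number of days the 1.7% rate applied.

Let d = days at the first rate; then 366 − d days at the second rate.
€1,729,000 × [1.7%·d + 3.9%·(366−d)] / 366 = €31,159.79
Solving gives d = 349, so the new rate took effect on 15 Dec 1996.

349 days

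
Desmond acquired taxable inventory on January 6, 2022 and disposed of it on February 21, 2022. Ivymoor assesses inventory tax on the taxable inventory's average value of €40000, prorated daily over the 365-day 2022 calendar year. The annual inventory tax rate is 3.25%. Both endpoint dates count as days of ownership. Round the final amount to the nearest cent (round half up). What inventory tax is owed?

Days held (January 6 – February 21, 2022): 47 out of 365
Tax = €40000 × 3.25% × 47/365 = €167.3973

€167.40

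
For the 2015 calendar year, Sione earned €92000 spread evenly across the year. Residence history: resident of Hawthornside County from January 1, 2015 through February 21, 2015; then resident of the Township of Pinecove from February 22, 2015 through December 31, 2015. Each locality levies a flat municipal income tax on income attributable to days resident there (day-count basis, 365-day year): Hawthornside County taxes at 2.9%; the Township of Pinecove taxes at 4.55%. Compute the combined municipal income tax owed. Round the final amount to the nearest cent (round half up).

€3969.74

Hawthornside County, January 1 – February 21, 2015: 52 days → €92000 × 2.9% × 52/365 = €380.0986
The Township of Pinecove, February 22 – December 31, 2015: 313 days → €92000 × 4.55% × 313/365 = €3589.6384
Total = €3969.7370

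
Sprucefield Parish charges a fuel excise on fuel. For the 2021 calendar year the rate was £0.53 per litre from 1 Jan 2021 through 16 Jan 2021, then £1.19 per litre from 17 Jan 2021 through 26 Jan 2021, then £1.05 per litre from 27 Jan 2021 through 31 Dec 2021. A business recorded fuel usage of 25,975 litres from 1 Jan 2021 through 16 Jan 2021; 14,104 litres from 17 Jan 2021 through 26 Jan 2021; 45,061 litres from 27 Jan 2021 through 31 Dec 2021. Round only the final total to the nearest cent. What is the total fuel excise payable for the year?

1 Jan – 16 Jan 2021: 25,975 litres at £0.53/litre → £13,766.75
17 Jan – 26 Jan 2021: 14,104 litres at £1.19/litre → £16,783.76
27 Jan – 31 Dec 2021: 45,061 litres at £1.05/litre → £47,314.05

£77,864.56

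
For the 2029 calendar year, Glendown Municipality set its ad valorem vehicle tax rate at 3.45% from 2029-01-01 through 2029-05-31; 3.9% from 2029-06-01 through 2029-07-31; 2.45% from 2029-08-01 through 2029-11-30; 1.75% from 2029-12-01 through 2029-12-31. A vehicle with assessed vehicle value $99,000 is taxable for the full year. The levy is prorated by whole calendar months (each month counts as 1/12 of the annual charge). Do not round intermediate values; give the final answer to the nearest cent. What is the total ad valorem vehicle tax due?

$3,019.50

2029-01-01 to 2029-05-31: 5 months at 3.45% → $99,000 × 3.45% × 5/12 = $1,423.1250
2029-06-01 to 2029-07-31: 2 months at 3.9% → $99,000 × 3.9% × 2/12 = $643.5000
2029-08-01 to 2029-11-30: 4 months at 2.45% → $99,000 × 2.45% × 4/12 = $808.5000
2029-12-01 to 2029-12-31: 1 month at 1.75% → $99,000 × 1.75% × 1/12 = $144.3750
Total = $3,019.5000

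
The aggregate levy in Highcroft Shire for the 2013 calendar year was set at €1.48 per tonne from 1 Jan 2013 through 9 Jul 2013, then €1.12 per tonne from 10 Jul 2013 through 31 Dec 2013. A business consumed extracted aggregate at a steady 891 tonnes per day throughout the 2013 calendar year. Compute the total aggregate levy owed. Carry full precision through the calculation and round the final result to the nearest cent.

1 Jan – 9 Jul 2013: 190 days × 891 tonnes/day = 169,290 tonnes at €1.48/tonne → €250,549.20
10 Jul – 31 Dec 2013: 175 days × 891 tonnes/day = 155,925 tonnes at €1.12/tonne → €174,636.00

€425,185.20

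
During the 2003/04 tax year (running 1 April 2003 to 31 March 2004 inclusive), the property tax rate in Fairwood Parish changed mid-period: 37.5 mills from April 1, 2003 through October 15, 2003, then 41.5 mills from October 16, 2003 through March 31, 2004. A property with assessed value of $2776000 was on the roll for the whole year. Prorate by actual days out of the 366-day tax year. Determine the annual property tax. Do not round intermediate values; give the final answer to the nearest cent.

$109196.92

April 1 – October 15, 2003: 198 days at 37.5 mills → $2776000 × 3.75% × 198/366 = $56316.3934
October 16, 2003 – March 31, 2004: 168 days at 41.5 mills → $2776000 × 4.15% × 168/366 = $52880.5246
Total = $109196.9180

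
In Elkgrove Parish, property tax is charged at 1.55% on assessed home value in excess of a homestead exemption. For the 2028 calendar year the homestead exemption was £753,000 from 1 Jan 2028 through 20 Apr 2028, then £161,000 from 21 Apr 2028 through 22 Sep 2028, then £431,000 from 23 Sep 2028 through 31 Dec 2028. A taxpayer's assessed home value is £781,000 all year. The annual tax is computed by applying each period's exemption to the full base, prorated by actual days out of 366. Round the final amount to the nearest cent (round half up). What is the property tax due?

£5,683.67

1 Jan – 20 Apr 2028: 111 days, exemption £753,000 → (£781,000 − £753,000) × 1.55% × 111/366 = £131.6230
21 Apr – 22 Sep 2028: 155 days, exemption £161,000 → (£781,000 − £161,000) × 1.55% × 155/366 = £4,069.8087
23 Sep – 31 Dec 2028: 100 days, exemption £431,000 → (£781,000 − £431,000) × 1.55% × 100/366 = £1,482.2404
Total = £5,683.6721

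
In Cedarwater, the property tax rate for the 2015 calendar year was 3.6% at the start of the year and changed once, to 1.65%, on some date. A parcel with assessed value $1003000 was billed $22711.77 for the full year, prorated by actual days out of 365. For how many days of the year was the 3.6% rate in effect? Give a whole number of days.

115 days

Let d = days at the first rate; then 365 − d days at the second rate.
$1003000 × [3.6%·d + 1.65%·(365−d)] / 365 = $22711.77
Solving gives d = 115, so the new rate took effect on 26 April 2015.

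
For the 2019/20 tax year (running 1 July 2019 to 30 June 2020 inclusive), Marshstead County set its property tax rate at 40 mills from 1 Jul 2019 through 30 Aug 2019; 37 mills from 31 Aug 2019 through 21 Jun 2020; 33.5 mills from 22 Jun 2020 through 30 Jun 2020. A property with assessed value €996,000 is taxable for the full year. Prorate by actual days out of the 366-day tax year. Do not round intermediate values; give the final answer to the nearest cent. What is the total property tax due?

€37,264.28

1 Jul – 30 Aug 2019: 61 days at 40 mills → €996,000 × 4% × 61/366 = €6,640.0000
31 Aug 2019 – 21 Jun 2020: 296 days at 37 mills → €996,000 × 3.7% × 296/366 = €29,803.8033
22 Jun – 30 Jun 2020: 9 days at 33.5 mills → €996,000 × 3.35% × 9/366 = €820.4754
Total = €37,264.2787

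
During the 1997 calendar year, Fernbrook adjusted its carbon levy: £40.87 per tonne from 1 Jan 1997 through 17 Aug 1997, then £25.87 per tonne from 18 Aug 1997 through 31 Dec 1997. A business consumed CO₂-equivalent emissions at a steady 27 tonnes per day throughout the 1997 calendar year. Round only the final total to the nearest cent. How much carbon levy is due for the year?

£347,693.85

1 Jan – 17 Aug 1997: 229 days × 27 tonnes/day = 6,183 tonnes at £40.87/tonne → £252,699.21
18 Aug – 31 Dec 1997: 136 days × 27 tonnes/day = 3,672 tonnes at £25.87/tonne → £94,994.64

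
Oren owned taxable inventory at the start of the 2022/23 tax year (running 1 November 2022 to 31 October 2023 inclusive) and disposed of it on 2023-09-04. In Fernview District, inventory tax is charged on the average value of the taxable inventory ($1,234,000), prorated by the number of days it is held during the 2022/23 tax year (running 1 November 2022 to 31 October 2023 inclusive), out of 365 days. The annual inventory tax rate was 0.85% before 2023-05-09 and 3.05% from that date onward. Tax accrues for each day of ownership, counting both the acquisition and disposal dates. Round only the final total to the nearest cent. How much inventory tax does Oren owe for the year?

$17,701.98

2022-11-01 to 2023-05-08: 189 days at 0.85% → $1,234,000 × 0.85% × 189/365 = $5,431.2904
2023-05-09 to 2023-09-04: 119 days at 3.05% → $1,234,000 × 3.05% × 119/365 = $12,270.6932
Total = $17,701.9836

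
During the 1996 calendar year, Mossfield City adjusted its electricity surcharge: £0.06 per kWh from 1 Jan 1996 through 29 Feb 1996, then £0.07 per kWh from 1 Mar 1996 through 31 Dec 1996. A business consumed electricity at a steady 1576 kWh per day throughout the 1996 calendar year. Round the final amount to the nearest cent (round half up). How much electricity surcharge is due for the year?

1 Jan – 29 Feb 1996: 60 days × 1576 kWh/day = 94,560 kWh at £0.06/kWh → £5,673.60
1 Mar – 31 Dec 1996: 306 days × 1576 kWh/day = 482,256 kWh at £0.07/kWh → £33,757.92

£39,431.52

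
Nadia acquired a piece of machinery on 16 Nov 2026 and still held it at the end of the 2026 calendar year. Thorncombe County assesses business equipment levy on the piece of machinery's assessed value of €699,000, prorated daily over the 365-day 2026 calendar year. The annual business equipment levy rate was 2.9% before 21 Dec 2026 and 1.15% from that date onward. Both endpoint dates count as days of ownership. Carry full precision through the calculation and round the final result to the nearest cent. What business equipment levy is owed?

€2,186.05

16 Nov – 20 Dec 2026: 35 days at 2.9% → €699,000 × 2.9% × 35/365 = €1,943.7945
21 Dec – 31 Dec 2026: 11 days at 1.15% → €699,000 × 1.15% × 11/365 = €242.2562
Total = €2,186.0507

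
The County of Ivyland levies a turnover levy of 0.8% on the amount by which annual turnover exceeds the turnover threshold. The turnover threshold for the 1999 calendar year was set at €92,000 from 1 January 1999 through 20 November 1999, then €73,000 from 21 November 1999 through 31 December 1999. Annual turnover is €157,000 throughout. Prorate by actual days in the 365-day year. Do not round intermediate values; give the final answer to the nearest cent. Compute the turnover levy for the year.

€537.07

1 January – 20 November 1999: 324 days, exemption €92,000 → (€157,000 − €92,000) × 0.8% × 324/365 = €461.5890
21 November – 31 December 1999: 41 days, exemption €73,000 → (€157,000 − €73,000) × 0.8% × 41/365 = €75.4849
Total = €537.0740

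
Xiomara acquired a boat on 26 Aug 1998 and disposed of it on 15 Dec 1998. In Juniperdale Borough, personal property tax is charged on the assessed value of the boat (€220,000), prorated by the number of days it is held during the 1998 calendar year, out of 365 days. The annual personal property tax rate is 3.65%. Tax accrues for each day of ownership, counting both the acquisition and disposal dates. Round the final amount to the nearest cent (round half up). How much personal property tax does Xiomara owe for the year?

Days held (26 Aug – 15 Dec 1998): 112 out of 365
Tax = €220,000 × 3.65% × 112/365 = €2,464.0000

€2,464.00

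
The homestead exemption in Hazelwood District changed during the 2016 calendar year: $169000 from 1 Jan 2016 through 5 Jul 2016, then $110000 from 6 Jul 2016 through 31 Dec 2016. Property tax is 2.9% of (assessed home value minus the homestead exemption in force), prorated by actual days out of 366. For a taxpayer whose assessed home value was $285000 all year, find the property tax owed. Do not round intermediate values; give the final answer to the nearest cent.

$4200.80

1 Jan – 5 Jul 2016: 187 days, exemption $169000 → ($285000 − $169000) × 2.9% × 187/366 = $1718.7650
6 Jul – 31 Dec 2016: 179 days, exemption $110000 → ($285000 − $110000) × 2.9% × 179/366 = $2482.0355
Total = $4200.8005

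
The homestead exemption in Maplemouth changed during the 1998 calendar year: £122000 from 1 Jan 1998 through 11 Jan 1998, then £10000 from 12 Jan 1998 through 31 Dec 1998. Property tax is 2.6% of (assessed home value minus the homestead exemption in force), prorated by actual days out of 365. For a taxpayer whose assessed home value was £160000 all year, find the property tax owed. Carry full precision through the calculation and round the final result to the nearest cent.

1 Jan – 11 Jan 1998: 11 days, exemption £122000 → (£160000 − £122000) × 2.6% × 11/365 = £29.7753
12 Jan – 31 Dec 1998: 354 days, exemption £10000 → (£160000 − £10000) × 2.6% × 354/365 = £3782.4658
Total = £3812.2411

£3812.24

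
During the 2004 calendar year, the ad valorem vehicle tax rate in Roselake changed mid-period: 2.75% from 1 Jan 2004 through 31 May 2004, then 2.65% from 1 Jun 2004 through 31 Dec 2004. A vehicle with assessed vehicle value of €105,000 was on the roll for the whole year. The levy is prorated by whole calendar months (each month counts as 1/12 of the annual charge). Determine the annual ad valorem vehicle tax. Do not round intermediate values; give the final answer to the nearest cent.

€2,826.25

1 Jan – 31 May 2004: 5 months at 2.75% → €105,000 × 2.75% × 5/12 = €1,203.1250
1 Jun – 31 Dec 2004: 7 months at 2.65% → €105,000 × 2.65% × 7/12 = €1,623.1250
Total = €2,826.2500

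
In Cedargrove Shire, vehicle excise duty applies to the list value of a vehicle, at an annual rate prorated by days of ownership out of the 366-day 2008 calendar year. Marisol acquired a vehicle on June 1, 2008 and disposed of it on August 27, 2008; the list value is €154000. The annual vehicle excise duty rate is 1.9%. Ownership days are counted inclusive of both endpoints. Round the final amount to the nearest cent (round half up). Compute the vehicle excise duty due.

€703.52

Days held (June 1 – August 27, 2008): 88 out of 366
Tax = €154000 × 1.9% × 88/366 = €703.5191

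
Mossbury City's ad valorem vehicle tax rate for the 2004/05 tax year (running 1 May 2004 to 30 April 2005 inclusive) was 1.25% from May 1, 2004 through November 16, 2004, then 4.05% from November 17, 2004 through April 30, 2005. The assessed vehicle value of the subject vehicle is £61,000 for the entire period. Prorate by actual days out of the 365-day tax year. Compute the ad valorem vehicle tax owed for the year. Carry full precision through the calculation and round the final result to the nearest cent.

£1,534.61

May 1 – November 16, 2004: 200 days at 1.25% → £61,000 × 1.25% × 200/365 = £417.8082
November 17, 2004 – April 30, 2005: 165 days at 4.05% → £61,000 × 4.05% × 165/365 = £1,116.8014
Total = £1,534.6096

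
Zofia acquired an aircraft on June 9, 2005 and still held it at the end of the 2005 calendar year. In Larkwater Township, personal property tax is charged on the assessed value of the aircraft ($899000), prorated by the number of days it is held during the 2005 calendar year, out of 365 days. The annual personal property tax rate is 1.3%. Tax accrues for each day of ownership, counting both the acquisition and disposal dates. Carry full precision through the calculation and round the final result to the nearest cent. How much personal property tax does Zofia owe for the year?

$6595.95

Days held (June 9 – December 31, 2005): 206 out of 365
Tax = $899000 × 1.3% × 206/365 = $6595.9507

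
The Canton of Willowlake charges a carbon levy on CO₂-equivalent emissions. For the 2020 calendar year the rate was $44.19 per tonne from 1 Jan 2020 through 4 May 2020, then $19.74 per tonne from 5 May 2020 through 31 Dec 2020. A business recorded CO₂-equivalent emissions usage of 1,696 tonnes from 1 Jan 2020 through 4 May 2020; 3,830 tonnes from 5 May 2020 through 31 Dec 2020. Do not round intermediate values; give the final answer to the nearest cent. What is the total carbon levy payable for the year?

1 Jan – 4 May 2020: 1,696 tonnes at $44.19/tonne → $74,946.24
5 May – 31 Dec 2020: 3,830 tonnes at $19.74/tonne → $75,604.20

$150,550.44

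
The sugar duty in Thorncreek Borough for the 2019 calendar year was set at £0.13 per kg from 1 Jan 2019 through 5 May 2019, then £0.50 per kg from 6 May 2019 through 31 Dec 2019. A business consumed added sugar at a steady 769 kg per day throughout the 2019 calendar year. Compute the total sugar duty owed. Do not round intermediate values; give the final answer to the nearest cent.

£104,776.25

1 Jan – 5 May 2019: 125 days × 769 kg/day = 96,125 kg at £0.13/kg → £12,496.25
6 May – 31 Dec 2019: 240 days × 769 kg/day = 184,560 kg at £0.50/kg → £92,280.00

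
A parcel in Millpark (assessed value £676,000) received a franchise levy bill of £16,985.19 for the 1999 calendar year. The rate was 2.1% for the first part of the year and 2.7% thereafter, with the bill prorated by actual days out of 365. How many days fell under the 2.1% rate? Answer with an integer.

Let d = days at the first rate; then 365 − d days at the second rate.
£676,000 × [2.1%·d + 2.7%·(365−d)] / 365 = £16,985.19
Solving gives d = 114, so the new rate took effect on April 25, 1999.

114 days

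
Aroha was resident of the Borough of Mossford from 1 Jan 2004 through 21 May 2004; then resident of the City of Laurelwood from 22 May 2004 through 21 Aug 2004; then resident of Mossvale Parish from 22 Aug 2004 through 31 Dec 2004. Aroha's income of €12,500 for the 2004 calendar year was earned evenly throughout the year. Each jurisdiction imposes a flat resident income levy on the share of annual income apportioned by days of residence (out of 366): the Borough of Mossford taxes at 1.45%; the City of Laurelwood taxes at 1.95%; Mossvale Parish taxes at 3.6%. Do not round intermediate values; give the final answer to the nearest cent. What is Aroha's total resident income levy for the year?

€293.89

The Borough of Mossford, 1 Jan – 21 May 2004: 142 days → €12,500 × 1.45% × 142/366 = €70.3210
The City of Laurelwood, 22 May – 21 Aug 2004: 92 days → €12,500 × 1.95% × 92/366 = €61.2705
Mossvale Parish, 22 Aug – 31 Dec 2004: 132 days → €12,500 × 3.6% × 132/366 = €162.2951
Total = €293.8866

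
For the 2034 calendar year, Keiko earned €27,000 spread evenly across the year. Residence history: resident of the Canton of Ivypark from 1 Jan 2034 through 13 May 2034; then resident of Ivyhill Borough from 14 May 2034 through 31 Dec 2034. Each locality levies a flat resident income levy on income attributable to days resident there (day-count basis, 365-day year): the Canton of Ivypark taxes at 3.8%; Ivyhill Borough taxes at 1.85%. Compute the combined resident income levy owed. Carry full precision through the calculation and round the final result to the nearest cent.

€691.35

The Canton of Ivypark, 1 Jan – 13 May 2034: 133 days → €27,000 × 3.8% × 133/365 = €373.8575
Ivyhill Borough, 14 May – 31 Dec 2034: 232 days → €27,000 × 1.85% × 232/365 = €317.4904
Total = €691.3479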